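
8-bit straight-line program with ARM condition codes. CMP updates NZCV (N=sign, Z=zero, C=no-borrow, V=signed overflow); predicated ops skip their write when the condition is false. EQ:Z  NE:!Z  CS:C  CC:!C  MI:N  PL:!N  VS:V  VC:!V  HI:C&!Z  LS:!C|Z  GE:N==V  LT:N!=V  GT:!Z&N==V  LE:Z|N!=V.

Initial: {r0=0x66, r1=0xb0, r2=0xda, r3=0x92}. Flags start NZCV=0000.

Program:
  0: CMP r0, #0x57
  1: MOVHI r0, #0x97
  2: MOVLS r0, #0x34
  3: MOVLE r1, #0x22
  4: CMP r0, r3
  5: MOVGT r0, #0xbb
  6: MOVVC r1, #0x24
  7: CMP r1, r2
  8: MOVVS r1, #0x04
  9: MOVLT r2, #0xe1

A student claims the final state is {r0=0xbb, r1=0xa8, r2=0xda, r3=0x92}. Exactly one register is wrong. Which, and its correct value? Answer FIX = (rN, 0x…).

0: ✓ CMP  NZCV=0010
1: ✓ MOVHI  r0←0x97
2: · MOVLS
3: · MOVLE
4: ✓ CMP  NZCV=0010
5: ✓ MOVGT  r0←0xbb
6: ✓ MOVVC  r1←0x24
7: ✓ CMP  NZCV=0000
8: · MOVVS
9: · MOVLT

FIX = (r1, 0x24)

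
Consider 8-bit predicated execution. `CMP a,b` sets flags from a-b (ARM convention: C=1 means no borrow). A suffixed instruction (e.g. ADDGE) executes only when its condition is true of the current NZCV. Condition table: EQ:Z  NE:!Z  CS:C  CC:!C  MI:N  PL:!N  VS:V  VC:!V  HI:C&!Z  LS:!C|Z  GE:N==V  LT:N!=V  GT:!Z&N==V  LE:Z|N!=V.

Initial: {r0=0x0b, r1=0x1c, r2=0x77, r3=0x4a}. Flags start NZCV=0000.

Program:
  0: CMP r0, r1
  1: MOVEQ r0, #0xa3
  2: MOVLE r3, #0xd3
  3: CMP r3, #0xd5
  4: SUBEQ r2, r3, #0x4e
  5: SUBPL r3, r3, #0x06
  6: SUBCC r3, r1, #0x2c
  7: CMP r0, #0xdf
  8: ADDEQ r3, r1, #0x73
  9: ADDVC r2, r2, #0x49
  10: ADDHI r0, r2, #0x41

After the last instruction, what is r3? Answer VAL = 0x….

VAL = 0xf0

0: ✓ CMP  NZCV=1000
1: · MOVEQ
2: ✓ MOVLE  r3←0xd3
3: ✓ CMP  NZCV=1000
4: · SUBEQ
5: · SUBPL
6: ✓ SUBCC  r3←0xf0
7: ✓ CMP  NZCV=0000
8: · ADDEQ
9: ✓ ADDVC  r2←0xc0
10: · ADDHI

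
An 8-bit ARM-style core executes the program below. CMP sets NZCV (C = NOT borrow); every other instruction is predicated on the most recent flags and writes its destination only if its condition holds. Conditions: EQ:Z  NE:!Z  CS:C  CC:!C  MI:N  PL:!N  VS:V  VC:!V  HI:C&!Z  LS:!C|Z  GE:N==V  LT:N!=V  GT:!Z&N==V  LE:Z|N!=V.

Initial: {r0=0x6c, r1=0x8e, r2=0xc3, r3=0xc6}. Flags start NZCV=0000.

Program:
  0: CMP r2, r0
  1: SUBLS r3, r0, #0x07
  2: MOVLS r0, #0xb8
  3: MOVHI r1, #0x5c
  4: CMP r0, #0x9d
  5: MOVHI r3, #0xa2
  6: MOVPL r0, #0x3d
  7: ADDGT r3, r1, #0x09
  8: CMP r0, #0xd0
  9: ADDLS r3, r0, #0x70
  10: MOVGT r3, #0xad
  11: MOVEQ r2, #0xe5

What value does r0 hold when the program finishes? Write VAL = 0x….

0: ✓ CMP  NZCV=0011
1: · SUBLS
2: · MOVLS
3: ✓ MOVHI  r1←0x5c
4: ✓ CMP  NZCV=1001
5: · MOVHI
6: · MOVPL
7: ✓ ADDGT  r3←0x65
8: ✓ CMP  NZCV=1001
9: ✓ ADDLS  r3←0xdc
10: ✓ MOVGT  r3←0xad
11: · MOVEQ

VAL = 0x6c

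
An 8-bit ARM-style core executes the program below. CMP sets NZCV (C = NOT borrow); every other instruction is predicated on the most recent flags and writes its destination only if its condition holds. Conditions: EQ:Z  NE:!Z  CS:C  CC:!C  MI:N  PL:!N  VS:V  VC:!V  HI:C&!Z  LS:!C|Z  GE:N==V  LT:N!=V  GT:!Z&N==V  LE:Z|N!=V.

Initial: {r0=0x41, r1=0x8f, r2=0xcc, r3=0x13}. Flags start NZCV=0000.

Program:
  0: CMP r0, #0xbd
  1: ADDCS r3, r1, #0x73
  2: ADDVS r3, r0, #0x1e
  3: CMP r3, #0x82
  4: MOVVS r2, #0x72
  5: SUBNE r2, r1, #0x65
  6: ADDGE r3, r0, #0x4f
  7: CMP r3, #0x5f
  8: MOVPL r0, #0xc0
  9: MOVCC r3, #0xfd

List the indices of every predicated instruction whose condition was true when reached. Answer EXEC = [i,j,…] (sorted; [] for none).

EXEC = [2,4,5,6,8]

0: ✓ CMP  NZCV=1001
1: · ADDCS
2: ✓ ADDVS  r3←0x5f
3: ✓ CMP  NZCV=1001
4: ✓ MOVVS  r2←0x72
5: ✓ SUBNE  r2←0x2a
6: ✓ ADDGE  r3←0x90
7: ✓ CMP  NZCV=0011
8: ✓ MOVPL  r0←0xc0
9: · MOVCC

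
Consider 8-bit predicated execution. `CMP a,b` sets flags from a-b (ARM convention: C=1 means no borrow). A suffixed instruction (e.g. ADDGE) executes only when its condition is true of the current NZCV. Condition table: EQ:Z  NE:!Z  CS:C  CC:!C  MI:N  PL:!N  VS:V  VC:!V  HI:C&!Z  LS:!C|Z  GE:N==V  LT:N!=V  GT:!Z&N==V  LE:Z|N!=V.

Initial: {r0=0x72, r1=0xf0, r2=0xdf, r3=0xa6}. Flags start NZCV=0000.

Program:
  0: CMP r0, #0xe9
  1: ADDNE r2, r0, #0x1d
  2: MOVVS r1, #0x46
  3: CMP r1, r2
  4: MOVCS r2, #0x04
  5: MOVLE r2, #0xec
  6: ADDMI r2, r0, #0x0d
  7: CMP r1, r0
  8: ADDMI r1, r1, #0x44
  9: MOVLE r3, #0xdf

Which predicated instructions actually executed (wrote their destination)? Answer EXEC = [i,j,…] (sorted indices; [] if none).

EXEC = [1,2,6,8,9]

0: ✓ CMP  NZCV=1001
1: ✓ ADDNE  r2←0x8f
2: ✓ MOVVS  r1←0x46
3: ✓ CMP  NZCV=1001
4: · MOVCS
5: · MOVLE
6: ✓ ADDMI  r2←0x7f
7: ✓ CMP  NZCV=1000
8: ✓ ADDMI  r1←0x8a
9: ✓ MOVLE  r3←0xdf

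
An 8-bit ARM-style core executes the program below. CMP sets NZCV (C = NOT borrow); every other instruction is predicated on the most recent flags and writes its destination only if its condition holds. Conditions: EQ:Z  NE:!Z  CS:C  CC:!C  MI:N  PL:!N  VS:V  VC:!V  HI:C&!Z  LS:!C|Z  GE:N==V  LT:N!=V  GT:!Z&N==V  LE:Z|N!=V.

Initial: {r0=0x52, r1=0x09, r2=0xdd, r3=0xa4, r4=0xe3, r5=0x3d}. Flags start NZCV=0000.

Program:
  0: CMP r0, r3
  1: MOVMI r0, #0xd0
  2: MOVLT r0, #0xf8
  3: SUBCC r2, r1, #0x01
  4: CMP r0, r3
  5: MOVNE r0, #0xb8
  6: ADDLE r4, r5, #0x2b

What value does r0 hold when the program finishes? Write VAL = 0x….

VAL = 0xb8

[0] flags=1001 → (cmp)
[1] flags=1001 MI?T → r0=0xd0
[2] flags=1001 LT?F → skip
[3] flags=1001 CC?T → r2=0x08
[4] flags=0010 → (cmp)
[5] flags=0010 NE?T → r0=0xb8
[6] flags=0010 LE?F → skip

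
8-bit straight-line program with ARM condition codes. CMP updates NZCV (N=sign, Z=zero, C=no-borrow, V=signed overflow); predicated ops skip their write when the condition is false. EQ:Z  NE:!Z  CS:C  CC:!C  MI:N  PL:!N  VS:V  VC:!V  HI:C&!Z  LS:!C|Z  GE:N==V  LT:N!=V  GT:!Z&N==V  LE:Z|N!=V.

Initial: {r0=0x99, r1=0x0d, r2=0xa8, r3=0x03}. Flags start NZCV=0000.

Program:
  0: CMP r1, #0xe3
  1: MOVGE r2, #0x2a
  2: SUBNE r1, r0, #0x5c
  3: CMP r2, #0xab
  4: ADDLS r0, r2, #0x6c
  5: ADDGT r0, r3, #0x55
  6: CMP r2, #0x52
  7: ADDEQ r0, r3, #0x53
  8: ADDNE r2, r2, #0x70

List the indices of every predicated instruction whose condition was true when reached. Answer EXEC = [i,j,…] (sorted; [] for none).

0: ✓ CMP  NZCV=0000
1: ✓ MOVGE  r2←0x2a
2: ✓ SUBNE  r1←0x3d
3: ✓ CMP  NZCV=0000
4: ✓ ADDLS  r0←0x96
5: ✓ ADDGT  r0←0x58
6: ✓ CMP  NZCV=1000
7: · ADDEQ
8: ✓ ADDNE  r2←0x9a

EXEC = [1,2,4,5,8]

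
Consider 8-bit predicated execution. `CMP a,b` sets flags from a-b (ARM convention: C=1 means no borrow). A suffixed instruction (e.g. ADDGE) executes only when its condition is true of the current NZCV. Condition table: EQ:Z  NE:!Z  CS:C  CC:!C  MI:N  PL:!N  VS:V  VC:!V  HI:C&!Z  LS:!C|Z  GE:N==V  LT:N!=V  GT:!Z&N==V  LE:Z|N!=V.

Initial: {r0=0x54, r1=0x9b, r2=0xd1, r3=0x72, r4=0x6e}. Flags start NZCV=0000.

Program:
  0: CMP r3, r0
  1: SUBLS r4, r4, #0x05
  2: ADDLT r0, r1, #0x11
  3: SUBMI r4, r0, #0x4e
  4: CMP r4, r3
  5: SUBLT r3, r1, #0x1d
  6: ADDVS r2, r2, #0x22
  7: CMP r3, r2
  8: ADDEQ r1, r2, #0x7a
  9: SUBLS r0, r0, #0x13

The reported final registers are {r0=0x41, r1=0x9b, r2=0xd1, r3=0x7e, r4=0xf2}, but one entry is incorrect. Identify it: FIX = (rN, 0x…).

[0] flags=0010 → (cmp)
[1] flags=0010 LS?F → skip
[2] flags=0010 LT?F → skip
[3] flags=0010 MI?F → skip
[4] flags=1000 → (cmp)
[5] flags=1000 LT?T → r3=0x7e
[6] flags=1000 VS?F → skip
[7] flags=1001 → (cmp)
[8] flags=1001 EQ?F → skip
[9] flags=1001 LS?T → r0=0x41

FIX = (r4, 0x6e)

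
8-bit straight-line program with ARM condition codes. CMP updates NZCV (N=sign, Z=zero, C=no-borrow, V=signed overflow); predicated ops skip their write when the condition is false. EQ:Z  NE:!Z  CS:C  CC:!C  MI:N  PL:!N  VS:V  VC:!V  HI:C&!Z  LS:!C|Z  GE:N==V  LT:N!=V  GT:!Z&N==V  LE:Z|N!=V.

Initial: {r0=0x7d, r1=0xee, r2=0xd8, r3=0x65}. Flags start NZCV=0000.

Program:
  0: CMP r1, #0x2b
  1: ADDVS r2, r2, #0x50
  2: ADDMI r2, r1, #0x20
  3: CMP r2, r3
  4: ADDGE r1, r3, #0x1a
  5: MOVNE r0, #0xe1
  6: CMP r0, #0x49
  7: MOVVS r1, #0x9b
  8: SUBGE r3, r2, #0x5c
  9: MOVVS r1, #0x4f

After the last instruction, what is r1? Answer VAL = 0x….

[0] flags=1010 → (cmp)
[1] flags=1010 VS?F → skip
[2] flags=1010 MI?T → r2=0x0e
[3] flags=1000 → (cmp)
[4] flags=1000 GE?F → skip
[5] flags=1000 NE?T → r0=0xe1
[6] flags=1010 → (cmp)
[7] flags=1010 VS?F → skip
[8] flags=1010 GE?F → skip
[9] flags=1010 VS?F → skip

VAL = 0xee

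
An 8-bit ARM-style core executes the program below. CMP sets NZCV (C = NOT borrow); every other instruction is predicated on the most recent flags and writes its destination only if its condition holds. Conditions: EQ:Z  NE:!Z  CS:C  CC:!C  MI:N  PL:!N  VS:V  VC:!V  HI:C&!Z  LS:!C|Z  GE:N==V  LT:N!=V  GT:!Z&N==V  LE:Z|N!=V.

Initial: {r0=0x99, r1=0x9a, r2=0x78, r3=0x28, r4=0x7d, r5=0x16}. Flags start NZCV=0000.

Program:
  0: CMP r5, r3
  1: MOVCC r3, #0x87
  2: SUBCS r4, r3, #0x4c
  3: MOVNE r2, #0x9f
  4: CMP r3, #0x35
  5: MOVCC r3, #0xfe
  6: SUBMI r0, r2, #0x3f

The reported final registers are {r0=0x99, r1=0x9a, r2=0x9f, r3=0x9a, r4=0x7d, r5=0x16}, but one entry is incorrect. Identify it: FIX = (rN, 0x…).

FIX = (r3, 0x87)

0: ✓ CMP  NZCV=1000
1: ✓ MOVCC  r3←0x87
2: · SUBCS
3: ✓ MOVNE  r2←0x9f
4: ✓ CMP  NZCV=0011
5: · MOVCC
6: · SUBMI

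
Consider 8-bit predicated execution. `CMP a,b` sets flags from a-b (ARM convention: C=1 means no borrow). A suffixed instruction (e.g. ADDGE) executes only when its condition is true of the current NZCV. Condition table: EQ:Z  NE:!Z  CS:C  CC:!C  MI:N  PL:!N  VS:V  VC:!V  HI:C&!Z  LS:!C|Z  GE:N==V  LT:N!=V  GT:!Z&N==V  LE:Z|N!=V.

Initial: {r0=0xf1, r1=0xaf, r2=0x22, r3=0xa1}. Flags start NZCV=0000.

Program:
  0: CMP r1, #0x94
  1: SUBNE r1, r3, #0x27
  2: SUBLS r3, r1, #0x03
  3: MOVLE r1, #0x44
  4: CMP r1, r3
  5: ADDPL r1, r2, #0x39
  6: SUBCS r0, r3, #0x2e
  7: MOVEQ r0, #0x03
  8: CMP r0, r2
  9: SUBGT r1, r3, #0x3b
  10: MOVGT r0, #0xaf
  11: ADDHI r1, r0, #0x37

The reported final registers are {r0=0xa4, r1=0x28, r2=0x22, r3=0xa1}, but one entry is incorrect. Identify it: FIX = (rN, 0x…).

FIX = (r0, 0xf1)

0: ✓ CMP  NZCV=0010
1: ✓ SUBNE  r1←0x7a
2: · SUBLS
3: · MOVLE
4: ✓ CMP  NZCV=1001
5: · ADDPL
6: · SUBCS
7: · MOVEQ
8: ✓ CMP  NZCV=1010
9: · SUBGT
10: · MOVGT
11: ✓ ADDHI  r1←0x28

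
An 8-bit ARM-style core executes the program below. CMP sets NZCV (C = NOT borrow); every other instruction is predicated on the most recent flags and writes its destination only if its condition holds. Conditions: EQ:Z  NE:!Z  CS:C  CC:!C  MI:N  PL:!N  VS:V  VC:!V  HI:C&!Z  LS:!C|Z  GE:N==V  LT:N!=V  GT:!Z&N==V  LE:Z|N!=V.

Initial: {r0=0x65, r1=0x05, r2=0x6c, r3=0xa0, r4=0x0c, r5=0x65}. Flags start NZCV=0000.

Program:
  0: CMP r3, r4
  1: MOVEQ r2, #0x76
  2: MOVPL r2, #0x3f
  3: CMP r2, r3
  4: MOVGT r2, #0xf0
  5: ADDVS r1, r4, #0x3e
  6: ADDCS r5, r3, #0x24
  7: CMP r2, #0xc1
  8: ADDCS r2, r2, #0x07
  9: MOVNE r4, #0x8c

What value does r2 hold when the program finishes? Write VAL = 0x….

[0] flags=1010 → (cmp)
[1] flags=1010 EQ?F → skip
[2] flags=1010 PL?F → skip
[3] flags=1001 → (cmp)
[4] flags=1001 GT?T → r2=0xf0
[5] flags=1001 VS?T → r1=0x4a
[6] flags=1001 CS?F → skip
[7] flags=0010 → (cmp)
[8] flags=0010 CS?T → r2=0xf7
[9] flags=0010 NE?T → r4=0x8c

VAL = 0xf7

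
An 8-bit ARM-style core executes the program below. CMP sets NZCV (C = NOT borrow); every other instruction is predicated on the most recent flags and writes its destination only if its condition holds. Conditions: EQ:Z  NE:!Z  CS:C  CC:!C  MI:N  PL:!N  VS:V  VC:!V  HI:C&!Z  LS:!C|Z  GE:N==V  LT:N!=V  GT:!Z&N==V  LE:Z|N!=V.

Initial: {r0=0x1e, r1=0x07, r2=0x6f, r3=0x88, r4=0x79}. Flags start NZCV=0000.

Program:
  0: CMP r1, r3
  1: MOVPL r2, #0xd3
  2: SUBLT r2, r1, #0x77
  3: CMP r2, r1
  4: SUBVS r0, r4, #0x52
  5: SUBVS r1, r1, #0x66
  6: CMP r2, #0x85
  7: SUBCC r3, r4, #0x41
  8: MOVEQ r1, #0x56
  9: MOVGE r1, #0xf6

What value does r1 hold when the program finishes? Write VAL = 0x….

VAL = 0xf6

[0] flags=0000 → (cmp)
[1] flags=0000 PL?T → r2=0xd3
[2] flags=0000 LT?F → skip
[3] flags=1010 → (cmp)
[4] flags=1010 VS?F → skip
[5] flags=1010 VS?F → skip
[6] flags=0010 → (cmp)
[7] flags=0010 CC?F → skip
[8] flags=0010 EQ?F → skip
[9] flags=0010 GE?T → r1=0xf6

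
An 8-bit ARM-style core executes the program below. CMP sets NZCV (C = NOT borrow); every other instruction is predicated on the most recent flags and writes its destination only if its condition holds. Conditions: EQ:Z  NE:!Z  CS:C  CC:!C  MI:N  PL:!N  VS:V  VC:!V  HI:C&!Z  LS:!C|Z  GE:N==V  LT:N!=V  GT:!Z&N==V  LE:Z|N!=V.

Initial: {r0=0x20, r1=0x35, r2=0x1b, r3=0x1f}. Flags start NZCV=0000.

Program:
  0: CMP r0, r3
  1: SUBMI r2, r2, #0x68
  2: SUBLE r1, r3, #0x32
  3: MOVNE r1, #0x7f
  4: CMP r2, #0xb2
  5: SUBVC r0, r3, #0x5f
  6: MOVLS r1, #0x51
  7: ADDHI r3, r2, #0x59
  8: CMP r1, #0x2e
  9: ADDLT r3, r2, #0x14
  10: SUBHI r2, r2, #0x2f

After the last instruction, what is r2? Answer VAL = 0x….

VAL = 0xec

[0] flags=0010 → (cmp)
[1] flags=0010 MI?F → skip
[2] flags=0010 LE?F → skip
[3] flags=0010 NE?T → r1=0x7f
[4] flags=0000 → (cmp)
[5] flags=0000 VC?T → r0=0xc0
[6] flags=0000 LS?T → r1=0x51
[7] flags=0000 HI?F → skip
[8] flags=0010 → (cmp)
[9] flags=0010 LT?F → skip
[10] flags=0010 HI?T → r2=0xec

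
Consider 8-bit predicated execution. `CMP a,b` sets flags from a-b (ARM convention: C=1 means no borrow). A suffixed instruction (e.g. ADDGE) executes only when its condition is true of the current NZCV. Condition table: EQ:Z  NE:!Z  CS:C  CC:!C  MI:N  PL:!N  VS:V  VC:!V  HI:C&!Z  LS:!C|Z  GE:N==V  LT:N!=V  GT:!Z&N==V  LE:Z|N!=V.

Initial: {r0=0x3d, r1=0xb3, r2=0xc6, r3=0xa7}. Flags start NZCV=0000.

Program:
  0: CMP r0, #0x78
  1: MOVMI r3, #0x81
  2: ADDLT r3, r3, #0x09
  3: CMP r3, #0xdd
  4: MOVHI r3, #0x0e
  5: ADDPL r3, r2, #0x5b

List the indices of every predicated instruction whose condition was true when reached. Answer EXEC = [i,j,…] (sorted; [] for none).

[0] flags=1000 → (cmp)
[1] flags=1000 MI?T → r3=0x81
[2] flags=1000 LT?T → r3=0x8a
[3] flags=1000 → (cmp)
[4] flags=1000 HI?F → skip
[5] flags=1000 PL?F → skip

EXEC = [1,2]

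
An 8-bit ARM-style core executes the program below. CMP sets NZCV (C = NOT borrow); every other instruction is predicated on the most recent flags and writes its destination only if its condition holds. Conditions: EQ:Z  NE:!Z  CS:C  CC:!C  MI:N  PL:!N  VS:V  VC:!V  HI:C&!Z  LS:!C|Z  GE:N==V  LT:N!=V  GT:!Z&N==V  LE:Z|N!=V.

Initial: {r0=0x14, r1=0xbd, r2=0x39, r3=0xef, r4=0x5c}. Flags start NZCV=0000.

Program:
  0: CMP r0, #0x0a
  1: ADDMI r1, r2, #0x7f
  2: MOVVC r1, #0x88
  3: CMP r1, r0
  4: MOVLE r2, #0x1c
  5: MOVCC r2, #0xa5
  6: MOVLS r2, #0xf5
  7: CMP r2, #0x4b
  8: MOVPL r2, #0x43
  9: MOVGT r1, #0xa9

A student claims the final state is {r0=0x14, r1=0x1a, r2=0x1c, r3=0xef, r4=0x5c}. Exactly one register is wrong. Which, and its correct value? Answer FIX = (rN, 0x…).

0: ✓ CMP  NZCV=0010
1: · ADDMI
2: ✓ MOVVC  r1←0x88
3: ✓ CMP  NZCV=0011
4: ✓ MOVLE  r2←0x1c
5: · MOVCC
6: · MOVLS
7: ✓ CMP  NZCV=1000
8: · MOVPL
9: · MOVGT

FIX = (r1, 0x88)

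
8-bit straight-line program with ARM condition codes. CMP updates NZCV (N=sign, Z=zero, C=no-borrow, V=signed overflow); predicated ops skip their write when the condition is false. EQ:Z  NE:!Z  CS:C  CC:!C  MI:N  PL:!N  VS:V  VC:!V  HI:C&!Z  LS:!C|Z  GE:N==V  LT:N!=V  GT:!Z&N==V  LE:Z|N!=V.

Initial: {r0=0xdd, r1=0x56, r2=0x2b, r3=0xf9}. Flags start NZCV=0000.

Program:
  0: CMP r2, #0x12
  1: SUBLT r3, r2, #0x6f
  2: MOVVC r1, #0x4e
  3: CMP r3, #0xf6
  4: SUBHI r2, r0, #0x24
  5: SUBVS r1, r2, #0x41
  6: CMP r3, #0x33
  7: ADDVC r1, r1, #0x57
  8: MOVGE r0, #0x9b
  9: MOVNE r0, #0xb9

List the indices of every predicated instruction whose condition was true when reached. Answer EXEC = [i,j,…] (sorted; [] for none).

[0] flags=0010 → (cmp)
[1] flags=0010 LT?F → skip
[2] flags=0010 VC?T → r1=0x4e
[3] flags=0010 → (cmp)
[4] flags=0010 HI?T → r2=0xb9
[5] flags=0010 VS?F → skip
[6] flags=1010 → (cmp)
[7] flags=1010 VC?T → r1=0xa5
[8] flags=1010 GE?F → skip
[9] flags=1010 NE?T → r0=0xb9

EXEC = [2,4,7,9]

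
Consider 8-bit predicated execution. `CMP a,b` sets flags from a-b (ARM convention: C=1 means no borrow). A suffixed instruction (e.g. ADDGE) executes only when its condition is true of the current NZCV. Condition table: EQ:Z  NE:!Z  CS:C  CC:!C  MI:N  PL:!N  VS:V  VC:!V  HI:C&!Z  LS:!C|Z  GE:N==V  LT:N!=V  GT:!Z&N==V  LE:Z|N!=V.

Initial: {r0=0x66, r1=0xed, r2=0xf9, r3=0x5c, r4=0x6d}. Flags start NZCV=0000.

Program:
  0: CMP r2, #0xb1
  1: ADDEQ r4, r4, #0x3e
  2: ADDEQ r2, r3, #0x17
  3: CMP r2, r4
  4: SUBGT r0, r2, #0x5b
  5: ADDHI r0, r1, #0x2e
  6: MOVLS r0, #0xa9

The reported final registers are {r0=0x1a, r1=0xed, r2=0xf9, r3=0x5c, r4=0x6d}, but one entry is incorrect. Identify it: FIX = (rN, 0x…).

FIX = (r0, 0x1b)

0: ✓ CMP  NZCV=0010
1: · ADDEQ
2: · ADDEQ
3: ✓ CMP  NZCV=1010
4: · SUBGT
5: ✓ ADDHI  r0←0x1b
6: · MOVLS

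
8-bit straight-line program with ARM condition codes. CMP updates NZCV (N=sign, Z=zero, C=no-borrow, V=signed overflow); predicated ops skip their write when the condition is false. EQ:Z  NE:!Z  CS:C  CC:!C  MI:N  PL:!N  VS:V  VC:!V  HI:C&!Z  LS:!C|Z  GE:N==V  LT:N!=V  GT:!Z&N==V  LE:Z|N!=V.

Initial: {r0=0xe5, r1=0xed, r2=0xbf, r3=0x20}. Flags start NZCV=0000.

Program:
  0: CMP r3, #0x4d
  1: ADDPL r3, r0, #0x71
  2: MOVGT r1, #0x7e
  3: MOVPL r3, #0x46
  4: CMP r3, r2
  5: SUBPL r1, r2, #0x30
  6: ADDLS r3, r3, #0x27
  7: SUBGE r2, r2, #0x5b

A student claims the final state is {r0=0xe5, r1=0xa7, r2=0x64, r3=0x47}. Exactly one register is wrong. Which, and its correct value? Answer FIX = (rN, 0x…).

[0] flags=1000 → (cmp)
[1] flags=1000 PL?F → skip
[2] flags=1000 GT?F → skip
[3] flags=1000 PL?F → skip
[4] flags=0000 → (cmp)
[5] flags=0000 PL?T → r1=0x8f
[6] flags=0000 LS?T → r3=0x47
[7] flags=0000 GE?T → r2=0x64

FIX = (r1, 0x8f)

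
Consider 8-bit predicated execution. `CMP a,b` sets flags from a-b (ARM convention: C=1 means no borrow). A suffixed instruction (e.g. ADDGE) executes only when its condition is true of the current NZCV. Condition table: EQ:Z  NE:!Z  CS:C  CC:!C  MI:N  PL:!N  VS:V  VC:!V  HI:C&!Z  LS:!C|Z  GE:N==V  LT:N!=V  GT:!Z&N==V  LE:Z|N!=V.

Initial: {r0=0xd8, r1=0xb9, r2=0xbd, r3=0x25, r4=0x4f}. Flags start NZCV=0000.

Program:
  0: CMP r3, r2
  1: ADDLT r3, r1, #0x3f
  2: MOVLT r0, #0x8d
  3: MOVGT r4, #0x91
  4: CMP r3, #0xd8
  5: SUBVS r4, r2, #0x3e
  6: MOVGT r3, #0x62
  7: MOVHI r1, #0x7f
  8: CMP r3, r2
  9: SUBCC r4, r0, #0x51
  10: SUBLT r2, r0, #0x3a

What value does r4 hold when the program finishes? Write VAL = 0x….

[0] flags=0000 → (cmp)
[1] flags=0000 LT?F → skip
[2] flags=0000 LT?F → skip
[3] flags=0000 GT?T → r4=0x91
[4] flags=0000 → (cmp)
[5] flags=0000 VS?F → skip
[6] flags=0000 GT?T → r3=0x62
[7] flags=0000 HI?F → skip
[8] flags=1001 → (cmp)
[9] flags=1001 CC?T → r4=0x87
[10] flags=1001 LT?F → skip

VAL = 0x87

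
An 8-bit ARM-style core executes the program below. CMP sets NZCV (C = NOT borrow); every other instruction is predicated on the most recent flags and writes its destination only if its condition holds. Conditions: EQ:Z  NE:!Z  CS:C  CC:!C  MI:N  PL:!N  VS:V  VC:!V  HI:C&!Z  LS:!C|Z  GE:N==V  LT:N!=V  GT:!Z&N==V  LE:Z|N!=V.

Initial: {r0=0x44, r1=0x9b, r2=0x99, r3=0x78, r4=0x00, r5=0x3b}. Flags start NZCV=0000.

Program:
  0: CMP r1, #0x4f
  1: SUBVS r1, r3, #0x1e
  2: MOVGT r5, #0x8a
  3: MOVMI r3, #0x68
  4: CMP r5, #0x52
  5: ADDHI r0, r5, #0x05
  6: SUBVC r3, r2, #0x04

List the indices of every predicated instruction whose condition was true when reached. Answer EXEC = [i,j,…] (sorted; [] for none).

EXEC = [1,6]

0: ✓ CMP  NZCV=0011
1: ✓ SUBVS  r1←0x5a
2: · MOVGT
3: · MOVMI
4: ✓ CMP  NZCV=1000
5: · ADDHI
6: ✓ SUBVC  r3←0x95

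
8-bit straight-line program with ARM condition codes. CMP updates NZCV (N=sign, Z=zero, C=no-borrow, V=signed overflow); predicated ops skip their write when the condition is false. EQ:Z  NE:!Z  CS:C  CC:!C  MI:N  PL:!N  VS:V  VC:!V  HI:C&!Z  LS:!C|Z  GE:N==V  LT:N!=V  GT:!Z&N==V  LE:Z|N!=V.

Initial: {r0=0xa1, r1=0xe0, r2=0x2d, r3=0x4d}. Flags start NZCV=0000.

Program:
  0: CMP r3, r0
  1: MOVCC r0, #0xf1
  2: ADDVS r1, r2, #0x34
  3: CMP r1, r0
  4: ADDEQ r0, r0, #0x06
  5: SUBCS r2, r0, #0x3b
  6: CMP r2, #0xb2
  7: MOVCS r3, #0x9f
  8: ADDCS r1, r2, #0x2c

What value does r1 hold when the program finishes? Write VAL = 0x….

0: ✓ CMP  NZCV=1001
1: ✓ MOVCC  r0←0xf1
2: ✓ ADDVS  r1←0x61
3: ✓ CMP  NZCV=0000
4: · ADDEQ
5: · SUBCS
6: ✓ CMP  NZCV=0000
7: · MOVCS
8: · ADDCS

VAL = 0x61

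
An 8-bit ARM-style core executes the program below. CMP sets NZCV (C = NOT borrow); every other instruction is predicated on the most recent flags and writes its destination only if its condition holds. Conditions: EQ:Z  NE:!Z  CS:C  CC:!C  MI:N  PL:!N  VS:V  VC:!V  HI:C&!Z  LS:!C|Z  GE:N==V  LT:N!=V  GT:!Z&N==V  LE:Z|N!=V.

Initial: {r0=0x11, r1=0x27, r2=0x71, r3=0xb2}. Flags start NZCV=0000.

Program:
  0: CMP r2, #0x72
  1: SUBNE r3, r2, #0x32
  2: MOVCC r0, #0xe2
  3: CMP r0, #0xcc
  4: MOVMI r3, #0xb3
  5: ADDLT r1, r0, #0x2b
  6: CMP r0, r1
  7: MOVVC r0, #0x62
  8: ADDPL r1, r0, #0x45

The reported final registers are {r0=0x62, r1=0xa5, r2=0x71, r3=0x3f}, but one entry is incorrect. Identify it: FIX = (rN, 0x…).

FIX = (r1, 0x27)

0: ✓ CMP  NZCV=1000
1: ✓ SUBNE  r3←0x3f
2: ✓ MOVCC  r0←0xe2
3: ✓ CMP  NZCV=0010
4: · MOVMI
5: · ADDLT
6: ✓ CMP  NZCV=1010
7: ✓ MOVVC  r0←0x62
8: · ADDPL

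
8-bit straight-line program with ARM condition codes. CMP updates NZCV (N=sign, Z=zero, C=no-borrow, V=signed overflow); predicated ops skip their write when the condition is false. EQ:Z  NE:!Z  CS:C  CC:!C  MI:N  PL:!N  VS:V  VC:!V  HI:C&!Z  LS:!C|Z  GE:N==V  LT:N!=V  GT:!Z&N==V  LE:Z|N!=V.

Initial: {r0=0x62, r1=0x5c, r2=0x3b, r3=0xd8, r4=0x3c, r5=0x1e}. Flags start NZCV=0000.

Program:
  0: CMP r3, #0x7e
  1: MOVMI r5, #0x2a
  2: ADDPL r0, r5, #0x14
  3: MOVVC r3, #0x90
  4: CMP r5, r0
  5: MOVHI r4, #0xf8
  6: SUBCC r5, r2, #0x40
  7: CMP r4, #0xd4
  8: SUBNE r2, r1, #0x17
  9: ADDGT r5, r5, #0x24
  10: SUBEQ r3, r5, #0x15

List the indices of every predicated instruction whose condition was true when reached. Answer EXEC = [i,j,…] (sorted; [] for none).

[0] flags=0011 → (cmp)
[1] flags=0011 MI?F → skip
[2] flags=0011 PL?T → r0=0x32
[3] flags=0011 VC?F → skip
[4] flags=1000 → (cmp)
[5] flags=1000 HI?F → skip
[6] flags=1000 CC?T → r5=0xfb
[7] flags=0000 → (cmp)
[8] flags=0000 NE?T → r2=0x45
[9] flags=0000 GT?T → r5=0x1f
[10] flags=0000 EQ?F → skip

EXEC = [2,6,8,9]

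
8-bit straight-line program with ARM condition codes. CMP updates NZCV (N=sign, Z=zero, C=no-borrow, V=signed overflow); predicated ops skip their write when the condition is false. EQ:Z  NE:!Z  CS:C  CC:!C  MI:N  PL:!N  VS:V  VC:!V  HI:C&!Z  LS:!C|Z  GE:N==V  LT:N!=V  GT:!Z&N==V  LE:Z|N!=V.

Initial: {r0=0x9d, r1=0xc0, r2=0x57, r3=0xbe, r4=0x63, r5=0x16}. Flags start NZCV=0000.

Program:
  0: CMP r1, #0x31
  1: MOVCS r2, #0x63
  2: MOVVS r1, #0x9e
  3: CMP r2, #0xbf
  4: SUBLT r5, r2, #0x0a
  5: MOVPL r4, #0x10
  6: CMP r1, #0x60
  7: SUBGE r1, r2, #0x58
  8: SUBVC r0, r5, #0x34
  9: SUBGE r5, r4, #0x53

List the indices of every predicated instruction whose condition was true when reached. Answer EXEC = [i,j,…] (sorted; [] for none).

EXEC = [1]

[0] flags=1010 → (cmp)
[1] flags=1010 CS?T → r2=0x63
[2] flags=1010 VS?F → skip
[3] flags=1001 → (cmp)
[4] flags=1001 LT?F → skip
[5] flags=1001 PL?F → skip
[6] flags=0011 → (cmp)
[7] flags=0011 GE?F → skip
[8] flags=0011 VC?F → skip
[9] flags=0011 GE?F → skip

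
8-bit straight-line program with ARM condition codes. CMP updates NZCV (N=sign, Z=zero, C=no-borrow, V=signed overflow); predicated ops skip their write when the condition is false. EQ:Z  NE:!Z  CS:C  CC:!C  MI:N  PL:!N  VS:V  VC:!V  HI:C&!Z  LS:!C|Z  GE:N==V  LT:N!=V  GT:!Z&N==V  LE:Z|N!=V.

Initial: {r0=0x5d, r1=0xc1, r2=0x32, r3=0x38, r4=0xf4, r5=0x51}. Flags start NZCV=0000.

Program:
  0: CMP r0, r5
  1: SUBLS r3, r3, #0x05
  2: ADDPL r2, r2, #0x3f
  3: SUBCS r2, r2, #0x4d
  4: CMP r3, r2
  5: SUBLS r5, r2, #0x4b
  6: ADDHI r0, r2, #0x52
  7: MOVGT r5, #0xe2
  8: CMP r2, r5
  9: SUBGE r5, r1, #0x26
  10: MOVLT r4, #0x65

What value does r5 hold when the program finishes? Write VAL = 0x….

VAL = 0x9b

[0] flags=0010 → (cmp)
[1] flags=0010 LS?F → skip
[2] flags=0010 PL?T → r2=0x71
[3] flags=0010 CS?T → r2=0x24
[4] flags=0010 → (cmp)
[5] flags=0010 LS?F → skip
[6] flags=0010 HI?T → r0=0x76
[7] flags=0010 GT?T → r5=0xe2
[8] flags=0000 → (cmp)
[9] flags=0000 GE?T → r5=0x9b
[10] flags=0000 LT?F → skip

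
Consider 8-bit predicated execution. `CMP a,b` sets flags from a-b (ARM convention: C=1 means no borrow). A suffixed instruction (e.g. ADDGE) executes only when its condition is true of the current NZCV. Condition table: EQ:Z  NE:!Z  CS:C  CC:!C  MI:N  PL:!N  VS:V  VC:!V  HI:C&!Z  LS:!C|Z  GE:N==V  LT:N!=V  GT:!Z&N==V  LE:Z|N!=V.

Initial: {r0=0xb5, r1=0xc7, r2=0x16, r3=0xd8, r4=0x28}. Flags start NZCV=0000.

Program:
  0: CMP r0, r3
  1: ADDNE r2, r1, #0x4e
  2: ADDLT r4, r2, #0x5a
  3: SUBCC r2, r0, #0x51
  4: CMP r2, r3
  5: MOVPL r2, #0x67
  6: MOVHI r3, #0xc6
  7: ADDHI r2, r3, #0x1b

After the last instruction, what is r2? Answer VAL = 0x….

[0] flags=1000 → (cmp)
[1] flags=1000 NE?T → r2=0x15
[2] flags=1000 LT?T → r4=0x6f
[3] flags=1000 CC?T → r2=0x64
[4] flags=1001 → (cmp)
[5] flags=1001 PL?F → skip
[6] flags=1001 HI?F → skip
[7] flags=1001 HI?F → skip

VAL = 0x64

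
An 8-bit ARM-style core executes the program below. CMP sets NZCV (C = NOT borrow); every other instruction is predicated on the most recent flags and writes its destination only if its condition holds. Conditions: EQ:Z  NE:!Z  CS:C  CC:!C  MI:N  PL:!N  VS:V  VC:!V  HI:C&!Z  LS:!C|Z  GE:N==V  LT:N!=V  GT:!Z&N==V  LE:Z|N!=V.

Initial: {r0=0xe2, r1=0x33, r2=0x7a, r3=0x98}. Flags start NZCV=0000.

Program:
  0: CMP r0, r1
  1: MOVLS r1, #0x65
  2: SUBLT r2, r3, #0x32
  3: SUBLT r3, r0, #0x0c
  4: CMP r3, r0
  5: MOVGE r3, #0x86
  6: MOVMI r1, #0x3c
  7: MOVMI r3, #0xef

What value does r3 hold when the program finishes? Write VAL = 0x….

0: ✓ CMP  NZCV=1010
1: · MOVLS
2: ✓ SUBLT  r2←0x66
3: ✓ SUBLT  r3←0xd6
4: ✓ CMP  NZCV=1000
5: · MOVGE
6: ✓ MOVMI  r1←0x3c
7: ✓ MOVMI  r3←0xef

VAL = 0xef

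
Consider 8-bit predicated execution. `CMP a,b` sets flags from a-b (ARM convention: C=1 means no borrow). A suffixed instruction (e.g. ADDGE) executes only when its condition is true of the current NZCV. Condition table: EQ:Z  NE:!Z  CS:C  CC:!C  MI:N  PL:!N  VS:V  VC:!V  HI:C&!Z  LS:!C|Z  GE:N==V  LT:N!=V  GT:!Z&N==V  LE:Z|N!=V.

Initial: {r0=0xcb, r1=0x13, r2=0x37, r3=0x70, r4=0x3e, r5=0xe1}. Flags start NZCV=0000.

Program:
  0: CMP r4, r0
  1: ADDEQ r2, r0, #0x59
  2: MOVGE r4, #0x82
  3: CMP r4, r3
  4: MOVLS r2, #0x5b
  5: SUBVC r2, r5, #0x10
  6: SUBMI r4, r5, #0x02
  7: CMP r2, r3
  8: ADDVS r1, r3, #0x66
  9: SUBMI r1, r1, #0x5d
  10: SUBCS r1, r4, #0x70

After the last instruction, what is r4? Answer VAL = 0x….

0: ✓ CMP  NZCV=0000
1: · ADDEQ
2: ✓ MOVGE  r4←0x82
3: ✓ CMP  NZCV=0011
4: · MOVLS
5: · SUBVC
6: · SUBMI
7: ✓ CMP  NZCV=1000
8: · ADDVS
9: ✓ SUBMI  r1←0xb6
10: · SUBCS

VAL = 0x82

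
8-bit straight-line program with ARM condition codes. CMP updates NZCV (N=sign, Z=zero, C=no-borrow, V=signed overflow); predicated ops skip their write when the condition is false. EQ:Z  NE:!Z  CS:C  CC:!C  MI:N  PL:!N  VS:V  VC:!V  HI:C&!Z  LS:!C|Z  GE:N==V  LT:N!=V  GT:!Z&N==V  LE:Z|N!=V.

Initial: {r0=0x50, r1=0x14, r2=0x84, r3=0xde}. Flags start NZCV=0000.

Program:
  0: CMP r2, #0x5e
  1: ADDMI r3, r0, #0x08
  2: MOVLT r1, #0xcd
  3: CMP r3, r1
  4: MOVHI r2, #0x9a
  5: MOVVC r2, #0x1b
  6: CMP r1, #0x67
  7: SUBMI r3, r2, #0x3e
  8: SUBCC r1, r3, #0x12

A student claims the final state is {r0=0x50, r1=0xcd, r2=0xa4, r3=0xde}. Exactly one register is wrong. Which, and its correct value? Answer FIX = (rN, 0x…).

[0] flags=0011 → (cmp)
[1] flags=0011 MI?F → skip
[2] flags=0011 LT?T → r1=0xcd
[3] flags=0010 → (cmp)
[4] flags=0010 HI?T → r2=0x9a
[5] flags=0010 VC?T → r2=0x1b
[6] flags=0011 → (cmp)
[7] flags=0011 MI?F → skip
[8] flags=0011 CC?F → skip

FIX = (r2, 0x1b)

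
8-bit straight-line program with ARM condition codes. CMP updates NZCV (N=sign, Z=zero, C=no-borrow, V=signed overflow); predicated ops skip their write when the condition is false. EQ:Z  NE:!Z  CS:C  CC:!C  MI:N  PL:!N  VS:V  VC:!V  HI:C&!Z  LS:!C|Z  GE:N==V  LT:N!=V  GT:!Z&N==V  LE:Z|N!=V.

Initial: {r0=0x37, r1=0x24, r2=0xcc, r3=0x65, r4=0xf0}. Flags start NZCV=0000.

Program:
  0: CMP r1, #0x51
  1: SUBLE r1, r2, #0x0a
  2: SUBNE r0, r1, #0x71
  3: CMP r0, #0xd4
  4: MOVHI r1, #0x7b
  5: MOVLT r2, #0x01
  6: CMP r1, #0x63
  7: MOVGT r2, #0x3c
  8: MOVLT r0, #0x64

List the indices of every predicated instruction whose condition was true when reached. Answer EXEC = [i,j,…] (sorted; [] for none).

[0] flags=1000 → (cmp)
[1] flags=1000 LE?T → r1=0xc2
[2] flags=1000 NE?T → r0=0x51
[3] flags=0000 → (cmp)
[4] flags=0000 HI?F → skip
[5] flags=0000 LT?F → skip
[6] flags=0011 → (cmp)
[7] flags=0011 GT?F → skip
[8] flags=0011 LT?T → r0=0x64

EXEC = [1,2,8]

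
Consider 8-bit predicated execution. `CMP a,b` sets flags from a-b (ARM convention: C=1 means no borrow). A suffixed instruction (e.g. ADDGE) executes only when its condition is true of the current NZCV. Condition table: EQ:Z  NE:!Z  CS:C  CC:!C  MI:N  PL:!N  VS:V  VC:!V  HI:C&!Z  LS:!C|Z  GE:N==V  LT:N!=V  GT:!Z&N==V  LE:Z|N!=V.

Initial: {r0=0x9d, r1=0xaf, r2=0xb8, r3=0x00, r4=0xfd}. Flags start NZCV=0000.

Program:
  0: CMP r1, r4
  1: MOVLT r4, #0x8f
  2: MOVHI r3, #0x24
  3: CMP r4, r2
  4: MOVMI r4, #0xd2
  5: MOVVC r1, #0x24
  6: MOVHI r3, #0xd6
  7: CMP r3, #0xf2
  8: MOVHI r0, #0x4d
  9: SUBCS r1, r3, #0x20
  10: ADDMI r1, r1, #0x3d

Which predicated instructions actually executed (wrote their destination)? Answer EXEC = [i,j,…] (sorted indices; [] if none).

EXEC = [1,4,5]

[0] flags=1000 → (cmp)
[1] flags=1000 LT?T → r4=0x8f
[2] flags=1000 HI?F → skip
[3] flags=1000 → (cmp)
[4] flags=1000 MI?T → r4=0xd2
[5] flags=1000 VC?T → r1=0x24
[6] flags=1000 HI?F → skip
[7] flags=0000 → (cmp)
[8] flags=0000 HI?F → skip
[9] flags=0000 CS?F → skip
[10] flags=0000 MI?F → skip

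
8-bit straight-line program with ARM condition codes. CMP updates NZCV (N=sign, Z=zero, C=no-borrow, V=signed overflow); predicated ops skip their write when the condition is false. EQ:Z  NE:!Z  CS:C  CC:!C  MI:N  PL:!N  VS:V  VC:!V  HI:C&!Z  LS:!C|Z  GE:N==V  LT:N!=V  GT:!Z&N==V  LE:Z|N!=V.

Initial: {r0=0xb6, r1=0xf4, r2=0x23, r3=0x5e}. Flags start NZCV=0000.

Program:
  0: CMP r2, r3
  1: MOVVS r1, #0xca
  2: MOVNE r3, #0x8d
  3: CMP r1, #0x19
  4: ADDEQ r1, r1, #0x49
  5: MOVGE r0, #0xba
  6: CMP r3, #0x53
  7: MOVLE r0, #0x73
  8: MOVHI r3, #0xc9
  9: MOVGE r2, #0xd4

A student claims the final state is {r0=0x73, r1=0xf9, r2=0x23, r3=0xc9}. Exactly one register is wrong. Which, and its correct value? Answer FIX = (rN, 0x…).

FIX = (r1, 0xf4)

0: ✓ CMP  NZCV=1000
1: · MOVVS
2: ✓ MOVNE  r3←0x8d
3: ✓ CMP  NZCV=1010
4: · ADDEQ
5: · MOVGE
6: ✓ CMP  NZCV=0011
7: ✓ MOVLE  r0←0x73
8: ✓ MOVHI  r3←0xc9
9: · MOVGE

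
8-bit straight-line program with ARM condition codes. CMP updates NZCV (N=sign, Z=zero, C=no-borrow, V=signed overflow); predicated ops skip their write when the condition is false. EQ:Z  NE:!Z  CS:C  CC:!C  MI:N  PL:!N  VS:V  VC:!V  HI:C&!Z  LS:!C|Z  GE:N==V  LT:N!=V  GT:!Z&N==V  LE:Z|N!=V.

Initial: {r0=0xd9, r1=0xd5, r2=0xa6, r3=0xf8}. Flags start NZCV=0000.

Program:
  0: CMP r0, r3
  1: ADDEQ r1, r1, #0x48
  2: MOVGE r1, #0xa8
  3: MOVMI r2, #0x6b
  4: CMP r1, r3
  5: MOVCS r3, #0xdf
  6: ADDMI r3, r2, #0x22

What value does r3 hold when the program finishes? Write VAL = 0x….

VAL = 0x8d

0: ✓ CMP  NZCV=1000
1: · ADDEQ
2: · MOVGE
3: ✓ MOVMI  r2←0x6b
4: ✓ CMP  NZCV=1000
5: · MOVCS
6: ✓ ADDMI  r3←0x8d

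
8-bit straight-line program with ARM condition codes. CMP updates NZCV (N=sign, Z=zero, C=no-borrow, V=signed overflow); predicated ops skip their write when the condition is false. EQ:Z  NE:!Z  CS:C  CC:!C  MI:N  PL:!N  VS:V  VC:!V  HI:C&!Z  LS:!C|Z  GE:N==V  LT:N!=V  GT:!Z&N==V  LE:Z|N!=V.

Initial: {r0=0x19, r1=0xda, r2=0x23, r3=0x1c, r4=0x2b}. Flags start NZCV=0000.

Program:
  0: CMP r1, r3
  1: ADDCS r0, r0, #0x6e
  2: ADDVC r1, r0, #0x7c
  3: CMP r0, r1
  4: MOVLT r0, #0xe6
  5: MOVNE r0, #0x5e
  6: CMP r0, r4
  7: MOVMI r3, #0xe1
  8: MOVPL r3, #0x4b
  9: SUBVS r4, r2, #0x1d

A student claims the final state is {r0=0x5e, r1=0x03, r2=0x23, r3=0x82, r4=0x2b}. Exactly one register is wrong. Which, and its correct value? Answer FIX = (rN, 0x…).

[0] flags=1010 → (cmp)
[1] flags=1010 CS?T → r0=0x87
[2] flags=1010 VC?T → r1=0x03
[3] flags=1010 → (cmp)
[4] flags=1010 LT?T → r0=0xe6
[5] flags=1010 NE?T → r0=0x5e
[6] flags=0010 → (cmp)
[7] flags=0010 MI?F → skip
[8] flags=0010 PL?T → r3=0x4b
[9] flags=0010 VS?F → skip

FIX = (r3, 0x4b)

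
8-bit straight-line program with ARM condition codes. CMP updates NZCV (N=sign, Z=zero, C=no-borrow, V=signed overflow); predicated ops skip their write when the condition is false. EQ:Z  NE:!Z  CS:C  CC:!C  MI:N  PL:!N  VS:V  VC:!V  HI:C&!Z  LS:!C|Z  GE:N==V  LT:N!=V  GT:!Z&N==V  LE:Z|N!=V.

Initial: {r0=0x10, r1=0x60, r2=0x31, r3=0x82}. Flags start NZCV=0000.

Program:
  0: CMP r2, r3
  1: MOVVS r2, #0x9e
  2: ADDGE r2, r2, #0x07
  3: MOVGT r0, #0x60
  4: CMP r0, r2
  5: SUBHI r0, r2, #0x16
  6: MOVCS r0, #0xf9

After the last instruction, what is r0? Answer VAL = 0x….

VAL = 0x60

[0] flags=1001 → (cmp)
[1] flags=1001 VS?T → r2=0x9e
[2] flags=1001 GE?T → r2=0xa5
[3] flags=1001 GT?T → r0=0x60
[4] flags=1001 → (cmp)
[5] flags=1001 HI?F → skip
[6] flags=1001 CS?F → skip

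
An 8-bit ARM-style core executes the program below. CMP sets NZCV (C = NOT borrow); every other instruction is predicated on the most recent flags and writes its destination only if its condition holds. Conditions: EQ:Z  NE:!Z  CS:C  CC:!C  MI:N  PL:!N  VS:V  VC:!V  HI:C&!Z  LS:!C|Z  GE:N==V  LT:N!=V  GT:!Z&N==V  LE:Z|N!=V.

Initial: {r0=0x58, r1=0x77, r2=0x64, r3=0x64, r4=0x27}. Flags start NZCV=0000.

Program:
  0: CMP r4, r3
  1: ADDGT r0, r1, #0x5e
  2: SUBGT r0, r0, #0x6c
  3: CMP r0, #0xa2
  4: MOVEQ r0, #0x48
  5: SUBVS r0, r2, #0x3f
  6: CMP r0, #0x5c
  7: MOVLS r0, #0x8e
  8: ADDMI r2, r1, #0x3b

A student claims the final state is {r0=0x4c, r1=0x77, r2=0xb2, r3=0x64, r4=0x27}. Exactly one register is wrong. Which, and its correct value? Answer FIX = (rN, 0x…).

[0] flags=1000 → (cmp)
[1] flags=1000 GT?F → skip
[2] flags=1000 GT?F → skip
[3] flags=1001 → (cmp)
[4] flags=1001 EQ?F → skip
[5] flags=1001 VS?T → r0=0x25
[6] flags=1000 → (cmp)
[7] flags=1000 LS?T → r0=0x8e
[8] flags=1000 MI?T → r2=0xb2

FIX = (r0, 0x8e)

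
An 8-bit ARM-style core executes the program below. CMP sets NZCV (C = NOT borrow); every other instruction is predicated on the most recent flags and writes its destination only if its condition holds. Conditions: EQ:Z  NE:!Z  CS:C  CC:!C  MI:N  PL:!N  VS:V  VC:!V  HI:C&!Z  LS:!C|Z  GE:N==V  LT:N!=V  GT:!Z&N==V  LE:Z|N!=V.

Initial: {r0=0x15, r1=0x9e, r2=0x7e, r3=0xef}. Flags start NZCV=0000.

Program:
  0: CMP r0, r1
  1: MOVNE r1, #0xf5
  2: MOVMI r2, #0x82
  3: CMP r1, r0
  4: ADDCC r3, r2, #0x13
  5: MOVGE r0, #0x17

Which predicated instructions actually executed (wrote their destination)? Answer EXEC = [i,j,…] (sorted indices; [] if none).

EXEC = [1]

[0] flags=0000 → (cmp)
[1] flags=0000 NE?T → r1=0xf5
[2] flags=0000 MI?F → skip
[3] flags=1010 → (cmp)
[4] flags=1010 CC?F → skip
[5] flags=1010 GE?F → skip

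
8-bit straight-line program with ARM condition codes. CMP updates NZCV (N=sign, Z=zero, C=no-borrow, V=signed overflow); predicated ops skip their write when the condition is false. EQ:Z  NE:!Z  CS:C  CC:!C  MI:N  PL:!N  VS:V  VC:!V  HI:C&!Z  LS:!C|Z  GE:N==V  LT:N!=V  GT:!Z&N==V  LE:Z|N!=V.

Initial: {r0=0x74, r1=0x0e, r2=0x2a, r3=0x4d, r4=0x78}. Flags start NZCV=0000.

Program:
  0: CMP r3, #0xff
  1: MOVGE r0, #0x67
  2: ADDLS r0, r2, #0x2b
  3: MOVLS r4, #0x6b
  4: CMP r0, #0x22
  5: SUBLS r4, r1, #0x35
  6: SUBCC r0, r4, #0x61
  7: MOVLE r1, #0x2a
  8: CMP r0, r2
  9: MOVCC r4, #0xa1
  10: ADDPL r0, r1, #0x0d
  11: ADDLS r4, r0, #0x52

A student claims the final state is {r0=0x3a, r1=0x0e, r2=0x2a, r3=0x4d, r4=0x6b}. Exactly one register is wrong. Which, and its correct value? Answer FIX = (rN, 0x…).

FIX = (r0, 0x1b)

0: ✓ CMP  NZCV=0000
1: ✓ MOVGE  r0←0x67
2: ✓ ADDLS  r0←0x55
3: ✓ MOVLS  r4←0x6b
4: ✓ CMP  NZCV=0010
5: · SUBLS
6: · SUBCC
7: · MOVLE
8: ✓ CMP  NZCV=0010
9: · MOVCC
10: ✓ ADDPL  r0←0x1b
11: · ADDLS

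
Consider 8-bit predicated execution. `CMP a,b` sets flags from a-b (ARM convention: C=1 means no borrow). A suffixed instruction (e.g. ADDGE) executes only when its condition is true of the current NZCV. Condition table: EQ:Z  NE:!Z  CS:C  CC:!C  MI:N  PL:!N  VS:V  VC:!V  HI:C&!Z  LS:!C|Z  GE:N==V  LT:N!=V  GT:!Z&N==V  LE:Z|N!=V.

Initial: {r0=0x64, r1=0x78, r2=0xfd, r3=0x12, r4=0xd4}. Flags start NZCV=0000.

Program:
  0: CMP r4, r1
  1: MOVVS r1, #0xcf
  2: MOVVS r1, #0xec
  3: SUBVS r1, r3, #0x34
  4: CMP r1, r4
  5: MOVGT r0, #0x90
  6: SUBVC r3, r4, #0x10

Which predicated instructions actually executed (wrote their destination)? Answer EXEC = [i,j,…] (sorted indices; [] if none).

EXEC = [1,2,3,5,6]

[0] flags=0011 → (cmp)
[1] flags=0011 VS?T → r1=0xcf
[2] flags=0011 VS?T → r1=0xec
[3] flags=0011 VS?T → r1=0xde
[4] flags=0010 → (cmp)
[5] flags=0010 GT?T → r0=0x90
[6] flags=0010 VC?T → r3=0xc4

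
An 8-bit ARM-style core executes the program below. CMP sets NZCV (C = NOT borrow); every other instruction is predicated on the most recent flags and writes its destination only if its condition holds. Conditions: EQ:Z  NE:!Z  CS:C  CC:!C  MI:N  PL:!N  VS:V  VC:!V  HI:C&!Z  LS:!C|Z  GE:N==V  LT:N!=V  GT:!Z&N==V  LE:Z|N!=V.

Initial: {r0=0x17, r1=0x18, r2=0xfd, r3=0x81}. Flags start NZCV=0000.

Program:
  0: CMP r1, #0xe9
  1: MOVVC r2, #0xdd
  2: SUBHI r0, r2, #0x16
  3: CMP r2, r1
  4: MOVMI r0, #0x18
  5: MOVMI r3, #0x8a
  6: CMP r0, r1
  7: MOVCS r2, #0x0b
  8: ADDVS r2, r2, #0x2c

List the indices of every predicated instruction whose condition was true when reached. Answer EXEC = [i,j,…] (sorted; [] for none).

[0] flags=0000 → (cmp)
[1] flags=0000 VC?T → r2=0xdd
[2] flags=0000 HI?F → skip
[3] flags=1010 → (cmp)
[4] flags=1010 MI?T → r0=0x18
[5] flags=1010 MI?T → r3=0x8a
[6] flags=0110 → (cmp)
[7] flags=0110 CS?T → r2=0x0b
[8] flags=0110 VS?F → skip

EXEC = [1,4,5,7]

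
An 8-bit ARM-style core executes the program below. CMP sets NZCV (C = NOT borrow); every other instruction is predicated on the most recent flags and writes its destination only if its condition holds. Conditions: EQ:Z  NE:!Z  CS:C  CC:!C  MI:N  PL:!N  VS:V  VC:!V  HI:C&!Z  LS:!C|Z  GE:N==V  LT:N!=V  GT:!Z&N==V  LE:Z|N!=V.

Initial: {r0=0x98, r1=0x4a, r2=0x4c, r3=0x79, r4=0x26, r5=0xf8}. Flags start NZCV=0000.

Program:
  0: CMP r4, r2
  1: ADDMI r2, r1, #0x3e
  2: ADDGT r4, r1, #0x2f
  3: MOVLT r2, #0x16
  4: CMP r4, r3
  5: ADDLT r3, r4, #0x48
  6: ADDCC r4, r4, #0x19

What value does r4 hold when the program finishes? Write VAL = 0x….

[0] flags=1000 → (cmp)
[1] flags=1000 MI?T → r2=0x88
[2] flags=1000 GT?F → skip
[3] flags=1000 LT?T → r2=0x16
[4] flags=1000 → (cmp)
[5] flags=1000 LT?T → r3=0x6e
[6] flags=1000 CC?T → r4=0x3f

VAL = 0x3f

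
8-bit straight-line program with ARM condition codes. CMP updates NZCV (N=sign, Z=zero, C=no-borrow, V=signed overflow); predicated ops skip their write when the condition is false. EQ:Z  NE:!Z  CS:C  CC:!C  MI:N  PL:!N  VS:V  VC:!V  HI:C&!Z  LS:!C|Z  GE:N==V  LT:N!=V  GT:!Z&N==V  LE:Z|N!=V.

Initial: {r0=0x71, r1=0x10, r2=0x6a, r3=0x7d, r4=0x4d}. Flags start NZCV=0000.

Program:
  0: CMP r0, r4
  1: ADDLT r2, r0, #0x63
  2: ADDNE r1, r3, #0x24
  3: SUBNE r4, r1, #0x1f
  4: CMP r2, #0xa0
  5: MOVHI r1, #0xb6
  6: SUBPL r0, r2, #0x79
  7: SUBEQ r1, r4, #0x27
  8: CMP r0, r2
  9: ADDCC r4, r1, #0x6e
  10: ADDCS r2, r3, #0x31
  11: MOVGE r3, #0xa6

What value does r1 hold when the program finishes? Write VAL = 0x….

VAL = 0xa1

0: ✓ CMP  NZCV=0010
1: · ADDLT
2: ✓ ADDNE  r1←0xa1
3: ✓ SUBNE  r4←0x82
4: ✓ CMP  NZCV=1001
5: · MOVHI
6: · SUBPL
7: · SUBEQ
8: ✓ CMP  NZCV=0010
9: · ADDCC
10: ✓ ADDCS  r2←0xae
11: ✓ MOVGE  r3←0xa6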